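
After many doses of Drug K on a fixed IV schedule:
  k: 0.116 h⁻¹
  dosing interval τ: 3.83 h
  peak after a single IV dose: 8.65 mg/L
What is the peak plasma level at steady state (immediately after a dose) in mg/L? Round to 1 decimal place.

24.1 mg/L

e^(−kτ) = e^(−0.1160 × 3.83) = 0.6413
Accumulation ratio R = 1 / (1 − e^(−kτ)) = 1 / (1 − 0.6413) = 2.788
Steady-state peak = C₀ × R = 8.65 × 2.788 = 24.12 mg/L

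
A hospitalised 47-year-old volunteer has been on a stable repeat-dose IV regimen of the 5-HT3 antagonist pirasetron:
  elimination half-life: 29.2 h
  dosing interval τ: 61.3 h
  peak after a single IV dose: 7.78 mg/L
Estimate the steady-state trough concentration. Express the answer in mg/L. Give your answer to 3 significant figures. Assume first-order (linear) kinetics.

k = ln2 / t½ = 0.693147 / 29.2 = 0.02374 h⁻¹
e^(−kτ) = e^(−0.02374 × 61.3) = 0.2333
Accumulation ratio R = 1 / (1 − e^(−kτ)) = 1 / (1 − 0.2333) = 1.304
Steady-state trough = C₀ × R × e^(−kτ) = 7.78 × 1.304 × 0.2333 = 2.367 mg/L

2.37 mg/L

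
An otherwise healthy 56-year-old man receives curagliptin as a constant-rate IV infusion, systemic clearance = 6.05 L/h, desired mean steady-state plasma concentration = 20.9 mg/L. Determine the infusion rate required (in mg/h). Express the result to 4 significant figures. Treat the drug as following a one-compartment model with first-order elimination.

At steady state, infusion rate R₀ = Css × CL = 20.9 × 6.050 = 126.4 mg/h

126.4 mg/h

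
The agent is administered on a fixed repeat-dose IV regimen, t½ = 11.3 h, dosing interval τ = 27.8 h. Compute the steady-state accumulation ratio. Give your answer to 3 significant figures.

1.22

k = ln2 / t½ = 0.693147 / 11.3 = 0.06134 h⁻¹
e^(−kτ) = e^(−0.06134 × 27.8) = 0.1817
Accumulation ratio R = 1 / (1 − e^(−kτ)) = 1 / (1 − 0.1817) = 1.222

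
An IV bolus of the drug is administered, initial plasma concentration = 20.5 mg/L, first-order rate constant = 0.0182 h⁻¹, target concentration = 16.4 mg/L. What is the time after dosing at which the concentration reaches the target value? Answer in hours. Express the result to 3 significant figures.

12.3 h

t = ln(C₀ / C) / k = ln(20.50 / 16.4) / 0.01820
  = ln(1.250) / 0.01820 = 0.2231 / 0.01820 = 12.26 h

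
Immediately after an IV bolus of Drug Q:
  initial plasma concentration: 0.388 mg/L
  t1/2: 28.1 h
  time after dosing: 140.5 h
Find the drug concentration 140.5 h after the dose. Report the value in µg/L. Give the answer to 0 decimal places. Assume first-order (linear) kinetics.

12 µg/L

k = ln2 / t½ = 0.693147 / 28.1 = 0.02467 h⁻¹
t / t½ = 140.5 / 28.1 = 5 half-lives
C = C₀ × (1/2)^5 = 0.3880 × 0.03125 = 0.01213 mg/L
Convert: 0.01213 mg/L × 1000 = 12.13 µg/L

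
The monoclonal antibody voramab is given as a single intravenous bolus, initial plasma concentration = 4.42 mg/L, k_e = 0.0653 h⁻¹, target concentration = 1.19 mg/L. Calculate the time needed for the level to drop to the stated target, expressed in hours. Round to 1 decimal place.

20.1 h

t = ln(C₀ / C) / k = ln(4.420 / 1.19) / 0.06530
  = ln(3.714) / 0.06530 = 1.312 / 0.06530 = 20.09 h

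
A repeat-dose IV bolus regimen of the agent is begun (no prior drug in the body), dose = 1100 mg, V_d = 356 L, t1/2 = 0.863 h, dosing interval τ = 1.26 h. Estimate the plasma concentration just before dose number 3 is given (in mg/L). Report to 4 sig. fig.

C₀ per dose = Dose / Vd = 1100 / 356 = 3.090 mg/L
k = ln2 / t½ = 0.693147 / 0.863 = 0.8032 h⁻¹
Fraction remaining after one interval: r = e^(−kτ) = e^(−0.8032 × 1.26) = 0.3635
Before dose 3, 2 doses have been given (aged 1τ, 2τ).
C_trough = C₀ × (r + r²) = 3.090 × (0.3635 + 0.1321) = 1.531 mg/L

1.531 mg/L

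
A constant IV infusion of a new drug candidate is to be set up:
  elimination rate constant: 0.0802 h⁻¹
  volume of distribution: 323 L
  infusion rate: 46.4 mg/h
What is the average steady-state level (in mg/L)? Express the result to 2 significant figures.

1.8 mg/L

CL = k × Vd = 0.08020 × 323 = 25.90 L/h
At steady state Css = R₀ / CL = 46.4 / 25.90 = 1.792 mg/L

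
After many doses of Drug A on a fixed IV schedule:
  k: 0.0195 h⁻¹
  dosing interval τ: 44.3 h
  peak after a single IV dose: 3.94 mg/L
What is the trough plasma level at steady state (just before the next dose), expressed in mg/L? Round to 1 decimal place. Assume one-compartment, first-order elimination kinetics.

2.9 mg/L

e^(−kτ) = e^(−0.01950 × 44.3) = 0.4215
Accumulation ratio R = 1 / (1 − e^(−kτ)) = 1 / (1 − 0.4215) = 1.729
Steady-state trough = C₀ × R × e^(−kτ) = 3.94 × 1.729 × 0.4215 = 2.871 mg/L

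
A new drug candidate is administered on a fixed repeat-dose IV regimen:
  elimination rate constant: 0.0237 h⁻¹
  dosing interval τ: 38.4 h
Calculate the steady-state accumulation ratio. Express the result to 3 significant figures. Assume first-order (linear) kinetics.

e^(−kτ) = e^(−0.02370 × 38.4) = 0.4025
Accumulation ratio R = 1 / (1 − e^(−kτ)) = 1 / (1 − 0.4025) = 1.674

1.67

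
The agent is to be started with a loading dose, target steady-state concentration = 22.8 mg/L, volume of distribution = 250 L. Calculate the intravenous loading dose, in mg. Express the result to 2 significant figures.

5700 mg

LD = Css × Vd = 22.8 × 250 = 5700 mg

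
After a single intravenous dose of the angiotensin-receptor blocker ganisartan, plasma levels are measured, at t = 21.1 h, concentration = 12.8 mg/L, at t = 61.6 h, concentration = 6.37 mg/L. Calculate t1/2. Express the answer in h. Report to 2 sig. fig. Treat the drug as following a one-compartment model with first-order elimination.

k = ln(C₁/C₂) / (t₂ − t₁) = ln(12.8/6.37) / (61.6 − 21.1)
  = 0.6978 / 40.50 = 0.01723 h⁻¹
t½ = ln2 / k = 0.693147 / 0.01723 = 40.23 h

40 h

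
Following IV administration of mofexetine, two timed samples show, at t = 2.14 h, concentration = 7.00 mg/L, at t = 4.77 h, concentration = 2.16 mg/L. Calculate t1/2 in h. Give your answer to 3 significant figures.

k = ln(C₁/C₂) / (t₂ − t₁) = ln(7.00/2.16) / (4.77 − 2.14)
  = 1.176 / 2.630 = 0.4471 h⁻¹
t½ = ln2 / k = 0.693147 / 0.4471 = 1.550 h

1.55 h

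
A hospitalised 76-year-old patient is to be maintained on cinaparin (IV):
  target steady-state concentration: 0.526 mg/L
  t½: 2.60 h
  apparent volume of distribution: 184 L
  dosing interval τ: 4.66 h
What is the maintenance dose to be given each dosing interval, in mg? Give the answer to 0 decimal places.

k = ln2 / t½ = 0.693147 / 2.60 = 0.2666 h⁻¹
CL = k × Vd = 0.2666 × 184 = 49.05 L/h
At steady state, Dose/τ = Css × CL.
Dose = Css × CL × τ = 0.526 × 49.05 × 4.66 = 120.2 mg

120 mg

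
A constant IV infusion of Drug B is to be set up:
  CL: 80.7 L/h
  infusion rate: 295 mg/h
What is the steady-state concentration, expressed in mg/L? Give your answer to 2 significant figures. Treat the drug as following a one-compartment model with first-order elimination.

At steady state Css = R₀ / CL = 295 / 80.70 = 3.656 mg/L

3.7 mg/L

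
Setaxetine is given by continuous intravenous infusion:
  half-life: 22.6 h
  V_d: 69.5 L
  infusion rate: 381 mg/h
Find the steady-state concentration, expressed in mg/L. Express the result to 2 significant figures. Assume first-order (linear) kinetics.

k = ln2 / t½ = 0.693147 / 22.6 = 0.03067 h⁻¹
CL = k × Vd = 0.03067 × 69.5 = 2.132 L/h
At steady state Css = R₀ / CL = 381 / 2.132 = 178.7 mg/L

180 mg/L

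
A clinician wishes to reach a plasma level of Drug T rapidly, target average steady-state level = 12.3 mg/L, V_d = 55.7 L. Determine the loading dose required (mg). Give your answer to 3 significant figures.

685 mg

LD = Css × Vd = 12.3 × 55.7 = 685.1 mg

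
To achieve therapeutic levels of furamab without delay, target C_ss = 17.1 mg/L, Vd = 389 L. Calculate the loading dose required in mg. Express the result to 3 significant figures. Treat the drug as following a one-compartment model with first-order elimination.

6650 mg

LD = Css × Vd = 17.1 × 389 = 6652 mg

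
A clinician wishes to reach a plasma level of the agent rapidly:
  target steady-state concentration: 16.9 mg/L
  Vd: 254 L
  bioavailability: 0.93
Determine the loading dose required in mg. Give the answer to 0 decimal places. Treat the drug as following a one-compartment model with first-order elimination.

LD = Css × Vd / F = 16.9 × 254 / 0.93 = 4616 mg

4616 mg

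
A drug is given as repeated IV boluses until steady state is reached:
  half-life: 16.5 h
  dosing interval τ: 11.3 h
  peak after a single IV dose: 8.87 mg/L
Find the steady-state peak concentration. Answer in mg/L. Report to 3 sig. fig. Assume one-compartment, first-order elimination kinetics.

23.5 mg/L

k = ln2 / t½ = 0.693147 / 16.5 = 0.04201 h⁻¹
e^(−kτ) = e^(−0.04201 × 11.3) = 0.6221
Accumulation ratio R = 1 / (1 − e^(−kτ)) = 1 / (1 − 0.6221) = 2.646
Steady-state peak = C₀ × R = 8.87 × 2.646 = 23.47 mg/L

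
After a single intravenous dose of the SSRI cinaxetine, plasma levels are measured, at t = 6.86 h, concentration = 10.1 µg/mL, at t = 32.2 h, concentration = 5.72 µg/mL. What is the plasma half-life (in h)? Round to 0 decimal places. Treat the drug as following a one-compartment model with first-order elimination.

31 h

k = ln(C₁/C₂) / (t₂ − t₁) = ln(10.1/5.72) / (32.2 − 6.86)
  = 0.5686 / 25.34 = 0.02244 h⁻¹
t½ = ln2 / k = 0.693147 / 0.02244 = 30.89 h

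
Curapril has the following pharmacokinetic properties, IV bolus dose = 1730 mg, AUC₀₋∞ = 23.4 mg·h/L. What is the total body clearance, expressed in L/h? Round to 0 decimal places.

74 L/h

CL = Dose / AUC = 1730 / 23.4 = 73.93 L/h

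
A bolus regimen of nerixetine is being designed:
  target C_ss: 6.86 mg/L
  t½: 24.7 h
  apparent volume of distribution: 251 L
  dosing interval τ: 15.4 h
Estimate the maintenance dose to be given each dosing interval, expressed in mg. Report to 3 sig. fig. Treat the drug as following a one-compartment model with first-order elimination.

744 mg

k = ln2 / t½ = 0.693147 / 24.7 = 0.02806 h⁻¹
CL = k × Vd = 0.02806 × 251 = 7.043 L/h
At steady state, Dose/τ = Css × CL.
Dose = Css × CL × τ = 6.86 × 7.043 × 15.4 = 744.1 mg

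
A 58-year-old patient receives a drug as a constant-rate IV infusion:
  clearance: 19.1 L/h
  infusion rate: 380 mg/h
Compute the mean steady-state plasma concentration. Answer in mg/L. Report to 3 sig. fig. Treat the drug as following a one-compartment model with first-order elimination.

At steady state Css = R₀ / CL = 380 / 19.10 = 19.90 mg/L

19.9 mg/L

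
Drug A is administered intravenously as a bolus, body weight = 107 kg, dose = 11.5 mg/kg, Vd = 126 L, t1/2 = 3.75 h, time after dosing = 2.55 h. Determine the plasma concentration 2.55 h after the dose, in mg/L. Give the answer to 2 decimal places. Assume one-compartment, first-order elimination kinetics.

6.10 mg/L

Total dose = 11.5 × 107 = 1231 mg
C₀ = Dose / Vd = 1231 / 126 = 9.770 mg/L
k = ln2 / t½ = 0.693147 / 3.75 = 0.1848 h⁻¹
C = C₀ · e^(−k·t) = 9.770 × e^(−0.1848 × 2.55)
  = 9.770 × 0.6242 = 6.098 mg/L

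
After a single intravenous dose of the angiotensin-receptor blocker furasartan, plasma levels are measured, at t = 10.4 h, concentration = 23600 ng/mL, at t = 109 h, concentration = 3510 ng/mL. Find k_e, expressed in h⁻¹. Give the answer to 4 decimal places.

0.0193 h⁻¹

k = ln(C₁/C₂) / (t₂ − t₁) = ln(23600/3510) / (109 − 10.4)
  = 1.906 / 98.60 = 0.01933 h⁻¹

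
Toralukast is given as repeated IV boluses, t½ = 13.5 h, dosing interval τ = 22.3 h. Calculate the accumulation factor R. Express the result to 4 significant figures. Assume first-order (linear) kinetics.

k = ln2 / t½ = 0.693147 / 13.5 = 0.05134 h⁻¹
e^(−kτ) = e^(−0.05134 × 22.3) = 0.3183
Accumulation ratio R = 1 / (1 − e^(−kτ)) = 1 / (1 − 0.3183) = 1.467

1.467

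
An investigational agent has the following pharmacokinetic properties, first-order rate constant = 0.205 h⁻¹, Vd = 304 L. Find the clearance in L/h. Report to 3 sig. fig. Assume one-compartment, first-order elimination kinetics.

CL = k × Vd = 0.205 × 304 = 62.32 L/h

62.3 L/h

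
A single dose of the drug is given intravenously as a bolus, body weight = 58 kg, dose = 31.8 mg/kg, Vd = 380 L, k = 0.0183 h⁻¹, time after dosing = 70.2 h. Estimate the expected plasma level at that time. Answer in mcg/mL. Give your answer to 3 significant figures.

1.34 mcg/mL

Total dose = 31.8 × 58 = 1844 mg
C₀ = Dose / Vd = 1844 / 380 = 4.853 mg/L
C = C₀ · e^(−k·t) = 4.853 × e^(−0.01830 × 70.2)
  = 4.853 × 0.2767 = 1.343 mg/L
(1.343 mg/L = 1.343 mcg/mL)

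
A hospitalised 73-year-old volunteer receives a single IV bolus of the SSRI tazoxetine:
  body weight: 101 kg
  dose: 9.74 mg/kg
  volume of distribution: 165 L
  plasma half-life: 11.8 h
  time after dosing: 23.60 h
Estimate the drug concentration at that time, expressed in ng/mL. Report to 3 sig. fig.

Total dose = 9.74 × 101 = 983.7 mg
C₀ = Dose / Vd = 983.7 / 165 = 5.962 mg/L
k = ln2 / t½ = 0.693147 / 11.8 = 0.05874 h⁻¹
t / t½ = 23.60 / 11.8 = 2 half-lives
C = C₀ × (1/2)^2 = 5.962 × 0.2500 = 1.491 mg/L
Convert: 1.491 mg/L × 1000 = 1491 ng/mL

1490 ng/mL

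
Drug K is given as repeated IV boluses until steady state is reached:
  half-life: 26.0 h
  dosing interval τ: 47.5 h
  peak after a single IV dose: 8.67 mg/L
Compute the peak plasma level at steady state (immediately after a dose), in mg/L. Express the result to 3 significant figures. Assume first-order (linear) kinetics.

12.1 mg/L

k = ln2 / t½ = 0.693147 / 26.0 = 0.02666 h⁻¹
e^(−kτ) = e^(−0.02666 × 47.5) = 0.2819
Accumulation ratio R = 1 / (1 − e^(−kτ)) = 1 / (1 − 0.2819) = 1.393
Steady-state peak = C₀ × R = 8.67 × 1.393 = 12.08 mg/L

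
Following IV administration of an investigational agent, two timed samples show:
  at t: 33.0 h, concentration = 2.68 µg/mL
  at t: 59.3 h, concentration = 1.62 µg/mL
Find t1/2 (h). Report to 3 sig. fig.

36.2 h

k = ln(C₁/C₂) / (t₂ − t₁) = ln(2.68/1.62) / (59.3 − 33.0)
  = 0.5034 / 26.30 = 0.01914 h⁻¹
t½ = ln2 / k = 0.693147 / 0.01914 = 36.21 h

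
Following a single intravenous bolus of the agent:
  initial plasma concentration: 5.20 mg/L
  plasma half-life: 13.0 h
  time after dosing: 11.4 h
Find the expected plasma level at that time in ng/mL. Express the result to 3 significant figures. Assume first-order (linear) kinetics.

2830 ng/mL

k = ln2 / t½ = 0.693147 / 13.0 = 0.05332 h⁻¹
C = C₀ · e^(−k·t) = 5.200 × e^(−0.05332 × 11.4)
  = 5.200 × 0.5445 = 2.831 mg/L
Convert: 2.831 mg/L × 1000 = 2831 ng/mL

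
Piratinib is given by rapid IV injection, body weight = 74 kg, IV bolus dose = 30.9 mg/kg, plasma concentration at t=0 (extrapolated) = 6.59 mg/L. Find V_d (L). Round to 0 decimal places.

347 L

Dose = 30.9 × 74 = 2287 mg
Vd = Dose / C₀ = 2287 / 6.59 = 347.0 L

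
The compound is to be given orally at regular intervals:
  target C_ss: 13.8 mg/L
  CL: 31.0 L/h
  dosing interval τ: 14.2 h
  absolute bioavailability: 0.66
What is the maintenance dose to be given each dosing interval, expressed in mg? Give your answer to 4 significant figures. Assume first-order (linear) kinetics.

At steady state, F × (Dose/τ) = Css × CL.
Dose = Css × CL × τ / F = 13.8 × 31.00 × 14.2 / 0.66 = 9204 mg

9204 mg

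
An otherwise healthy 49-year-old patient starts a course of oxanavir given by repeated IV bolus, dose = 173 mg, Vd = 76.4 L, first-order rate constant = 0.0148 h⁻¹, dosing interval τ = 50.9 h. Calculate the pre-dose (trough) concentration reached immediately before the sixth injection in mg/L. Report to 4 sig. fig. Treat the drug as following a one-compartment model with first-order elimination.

C₀ per dose = Dose / Vd = 173 / 76.4 = 2.264 mg/L
Fraction remaining after one interval: r = e^(−kτ) = e^(−0.01480 × 50.9) = 0.4708
Before dose 6, 5 doses have been given (aged 1τ, 2τ, 3τ, 4τ, 5τ).
C_trough = C₀ × (r + r² + … + r^5) = C₀ × r(1−r^5)/(1−r)
        = 2.264 × 0.4708 × (1 − 0.02313) / (1 − 0.4708) = 1.968 mg/L

1.968 mg/L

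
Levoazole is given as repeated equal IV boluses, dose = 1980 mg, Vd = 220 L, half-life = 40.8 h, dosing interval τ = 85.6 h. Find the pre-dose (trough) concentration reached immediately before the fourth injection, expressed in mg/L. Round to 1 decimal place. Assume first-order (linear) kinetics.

2.7 mg/L

C₀ per dose = Dose / Vd = 1980 / 220 = 9.000 mg/L
k = ln2 / t½ = 0.693147 / 40.8 = 0.01699 h⁻¹
Fraction remaining after one interval: r = e^(−kτ) = e^(−0.01699 × 85.6) = 0.2336
Before dose 4, 3 doses have been given (aged 1τ, 2τ, 3τ).
C_trough = C₀ × (r + r² + … + r^3) = C₀ × r(1−r^3)/(1−r)
        = 9.000 × 0.2336 × (1 − 0.01275) / (1 − 0.2336) = 2.708 mg/L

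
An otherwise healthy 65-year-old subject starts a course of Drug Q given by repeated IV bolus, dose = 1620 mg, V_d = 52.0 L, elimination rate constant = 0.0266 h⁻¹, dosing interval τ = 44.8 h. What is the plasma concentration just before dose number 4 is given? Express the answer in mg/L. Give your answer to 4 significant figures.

C₀ per dose = Dose / Vd = 1620 / 52.0 = 31.15 mg/L
Fraction remaining after one interval: r = e^(−kτ) = e^(−0.02660 × 44.8) = 0.3037
Before dose 4, 3 doses have been given (aged 1τ, 2τ, 3τ).
C_trough = C₀ × (r + r² + … + r^3) = C₀ × r(1−r^3)/(1−r)
        = 31.15 × 0.3037 × (1 − 0.02801) / (1 − 0.3037) = 13.21 mg/L

13.21 mg/L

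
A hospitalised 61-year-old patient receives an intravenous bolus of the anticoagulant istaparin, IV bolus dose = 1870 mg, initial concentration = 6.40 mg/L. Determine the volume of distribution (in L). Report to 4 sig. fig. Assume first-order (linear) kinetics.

292.2 L

Vd = Dose / C₀ = 1870 / 6.40 = 292.2 L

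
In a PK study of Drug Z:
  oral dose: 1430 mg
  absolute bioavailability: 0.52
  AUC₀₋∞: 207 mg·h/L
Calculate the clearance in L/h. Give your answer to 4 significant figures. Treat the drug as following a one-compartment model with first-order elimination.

3.592 L/h

CL = F·Dose / AUC = 0.52 × 1430 / 207 = 3.592 L/h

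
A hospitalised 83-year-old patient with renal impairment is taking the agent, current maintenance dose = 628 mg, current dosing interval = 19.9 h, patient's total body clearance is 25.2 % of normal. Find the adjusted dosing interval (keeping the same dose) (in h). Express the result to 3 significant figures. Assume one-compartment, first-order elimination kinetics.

To keep the same average steady-state level, dosing rate must scale with clearance.
CL ratio = 25.2 / 100 = 0.2520
New interval (same dose) = 19.9 / 0.2520 = 78.97 h

79.0 h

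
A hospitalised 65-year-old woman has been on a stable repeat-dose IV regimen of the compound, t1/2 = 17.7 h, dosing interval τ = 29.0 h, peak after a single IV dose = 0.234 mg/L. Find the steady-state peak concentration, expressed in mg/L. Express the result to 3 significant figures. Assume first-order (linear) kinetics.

0.345 mg/L

k = ln2 / t½ = 0.693147 / 17.7 = 0.03916 h⁻¹
e^(−kτ) = e^(−0.03916 × 29.0) = 0.3212
Accumulation ratio R = 1 / (1 − e^(−kτ)) = 1 / (1 − 0.3212) = 1.473
Steady-state peak = C₀ × R = 0.234 × 1.473 = 0.3447 mg/L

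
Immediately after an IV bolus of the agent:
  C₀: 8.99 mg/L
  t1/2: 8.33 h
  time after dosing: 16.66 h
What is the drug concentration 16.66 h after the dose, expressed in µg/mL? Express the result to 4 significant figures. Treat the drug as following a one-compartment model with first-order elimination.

2.248 µg/mL

k = ln2 / t½ = 0.693147 / 8.33 = 0.08321 h⁻¹
t / t½ = 16.66 / 8.33 = 2 half-lives
C = C₀ × (1/2)^2 = 8.990 × 0.2500 = 2.248 mg/L
(2.248 mg/L = 2.248 µg/mL)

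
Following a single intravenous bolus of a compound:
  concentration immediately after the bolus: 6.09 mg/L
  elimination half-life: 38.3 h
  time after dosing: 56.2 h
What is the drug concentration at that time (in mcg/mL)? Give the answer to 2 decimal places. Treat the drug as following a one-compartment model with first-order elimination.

k = ln2 / t½ = 0.693147 / 38.3 = 0.01810 h⁻¹
C = C₀ · e^(−k·t) = 6.090 × e^(−0.01810 × 56.2)
  = 6.090 × 0.3616 = 2.202 mg/L
(2.202 mg/L = 2.202 mcg/mL)

2.20 mcg/mL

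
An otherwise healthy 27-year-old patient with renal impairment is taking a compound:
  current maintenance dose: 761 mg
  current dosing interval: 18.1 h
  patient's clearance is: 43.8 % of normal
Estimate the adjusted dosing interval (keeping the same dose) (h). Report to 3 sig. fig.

To keep the same average steady-state level, dosing rate must scale with clearance.
CL ratio = 43.8 / 100 = 0.4380
New interval (same dose) = 18.1 / 0.4380 = 41.32 h

41.3 h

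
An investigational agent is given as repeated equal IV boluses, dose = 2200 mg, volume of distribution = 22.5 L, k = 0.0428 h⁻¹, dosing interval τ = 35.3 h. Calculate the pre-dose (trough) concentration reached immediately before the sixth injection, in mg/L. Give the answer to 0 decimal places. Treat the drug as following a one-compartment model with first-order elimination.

C₀ per dose = Dose / Vd = 2200 / 22.5 = 97.78 mg/L
Fraction remaining after one interval: r = e^(−kτ) = e^(−0.04280 × 35.3) = 0.2207
Before dose 6, 5 doses have been given (aged 1τ, 2τ, 3τ, 4τ, 5τ).
C_trough = C₀ × (r + r² + … + r^5) = C₀ × r(1−r^5)/(1−r)
        = 97.78 × 0.2207 × (1 − 0.0005236) / (1 − 0.2207) = 27.68 mg/L

28 mg/L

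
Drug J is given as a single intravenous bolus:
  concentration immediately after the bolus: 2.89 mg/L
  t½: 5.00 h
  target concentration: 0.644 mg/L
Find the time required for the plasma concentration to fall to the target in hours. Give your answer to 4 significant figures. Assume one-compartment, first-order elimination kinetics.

10.83 h

k = ln2 / t½ = 0.693147 / 5.00 = 0.1386 h⁻¹
t = ln(C₀ / C) / k = ln(2.890 / 0.644) / 0.1386
  = ln(4.488) / 0.1386 = 1.501 / 0.1386 = 10.83 h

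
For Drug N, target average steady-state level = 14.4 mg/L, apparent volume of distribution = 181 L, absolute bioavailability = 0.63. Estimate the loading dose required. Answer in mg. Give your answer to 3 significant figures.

LD = Css × Vd / F = 14.4 × 181 / 0.63 = 4137 mg

4140 mg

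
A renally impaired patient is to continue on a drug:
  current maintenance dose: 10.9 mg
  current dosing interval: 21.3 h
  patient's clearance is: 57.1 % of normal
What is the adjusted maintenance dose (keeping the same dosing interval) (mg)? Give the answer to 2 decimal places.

6.22 mg

To keep the same average steady-state level, dosing rate must scale with clearance.
CL ratio = 57.1 / 100 = 0.5710
New dose (same interval) = 10.9 × 0.5710 = 6.224 mg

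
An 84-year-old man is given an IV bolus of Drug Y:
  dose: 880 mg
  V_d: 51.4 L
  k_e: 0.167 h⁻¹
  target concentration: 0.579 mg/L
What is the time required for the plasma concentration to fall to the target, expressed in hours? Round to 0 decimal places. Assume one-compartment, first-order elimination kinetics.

20 h

C₀ = Dose / Vd = 880.0 / 51.4 = 17.12 mg/L
t = ln(C₀ / C) / k = ln(17.12 / 0.579) / 0.1670
  = ln(29.57) / 0.1670 = 3.387 / 0.1670 = 20.28 h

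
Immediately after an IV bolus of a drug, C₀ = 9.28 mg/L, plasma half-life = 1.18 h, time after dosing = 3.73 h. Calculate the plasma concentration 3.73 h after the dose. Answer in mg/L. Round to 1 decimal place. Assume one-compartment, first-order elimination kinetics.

k = ln2 / t½ = 0.693147 / 1.18 = 0.5874 h⁻¹
C = C₀ · e^(−k·t) = 9.280 × e^(−0.5874 × 3.73)
  = 9.280 × 0.1118 = 1.038 mg/L

1.0 mg/L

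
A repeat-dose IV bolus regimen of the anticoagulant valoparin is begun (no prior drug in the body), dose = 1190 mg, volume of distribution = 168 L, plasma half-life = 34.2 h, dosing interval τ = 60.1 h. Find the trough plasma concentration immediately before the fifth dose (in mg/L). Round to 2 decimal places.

2.95 mg/L

C₀ per dose = Dose / Vd = 1190 / 168 = 7.083 mg/L
k = ln2 / t½ = 0.693147 / 34.2 = 0.02027 h⁻¹
Fraction remaining after one interval: r = e^(−kτ) = e^(−0.02027 × 60.1) = 0.2958
Before dose 5, 4 doses have been given (aged 1τ, 2τ, 3τ, 4τ).
C_trough = C₀ × (r + r² + … + r^4) = C₀ × r(1−r^4)/(1−r)
        = 7.083 × 0.2958 × (1 − 0.007656) / (1 − 0.2958) = 2.952 mg/L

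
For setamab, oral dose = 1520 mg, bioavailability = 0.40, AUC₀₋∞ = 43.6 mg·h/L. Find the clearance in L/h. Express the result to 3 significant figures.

13.9 L/h

CL = F·Dose / AUC = 0.40 × 1520 / 43.6 = 13.94 L/h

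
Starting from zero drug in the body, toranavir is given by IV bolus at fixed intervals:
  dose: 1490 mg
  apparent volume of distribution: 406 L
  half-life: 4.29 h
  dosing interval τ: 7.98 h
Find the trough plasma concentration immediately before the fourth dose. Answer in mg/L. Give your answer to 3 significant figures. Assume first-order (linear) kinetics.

1.37 mg/L

C₀ per dose = Dose / Vd = 1490 / 406 = 3.670 mg/L
k = ln2 / t½ = 0.693147 / 4.29 = 0.1616 h⁻¹
Fraction remaining after one interval: r = e^(−kτ) = e^(−0.1616 × 7.98) = 0.2754
Before dose 4, 3 doses have been given (aged 1τ, 2τ, 3τ).
C_trough = C₀ × (r + r² + … + r^3) = C₀ × r(1−r^3)/(1−r)
        = 3.670 × 0.2754 × (1 − 0.02089) / (1 − 0.2754) = 1.366 mg/L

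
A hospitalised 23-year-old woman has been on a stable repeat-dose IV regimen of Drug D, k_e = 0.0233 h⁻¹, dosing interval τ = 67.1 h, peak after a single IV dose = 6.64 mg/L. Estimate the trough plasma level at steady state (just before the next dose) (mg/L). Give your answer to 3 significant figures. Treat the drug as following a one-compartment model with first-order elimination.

e^(−kτ) = e^(−0.02330 × 67.1) = 0.2094
Accumulation ratio R = 1 / (1 − e^(−kτ)) = 1 / (1 − 0.2094) = 1.265
Steady-state trough = C₀ × R × e^(−kτ) = 6.64 × 1.265 × 0.2094 = 1.759 mg/L

1.76 mg/L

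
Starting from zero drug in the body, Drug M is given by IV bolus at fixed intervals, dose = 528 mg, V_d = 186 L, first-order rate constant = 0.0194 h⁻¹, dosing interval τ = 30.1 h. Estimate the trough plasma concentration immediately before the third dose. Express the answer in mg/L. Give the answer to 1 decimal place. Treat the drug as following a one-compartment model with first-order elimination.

2.5 mg/L

C₀ per dose = Dose / Vd = 528 / 186 = 2.839 mg/L
Fraction remaining after one interval: r = e^(−kτ) = e^(−0.01940 × 30.1) = 0.5577
Before dose 3, 2 doses have been given (aged 1τ, 2τ).
C_trough = C₀ × (r + r²) = 2.839 × (0.5577 + 0.3110) = 2.466 mg/L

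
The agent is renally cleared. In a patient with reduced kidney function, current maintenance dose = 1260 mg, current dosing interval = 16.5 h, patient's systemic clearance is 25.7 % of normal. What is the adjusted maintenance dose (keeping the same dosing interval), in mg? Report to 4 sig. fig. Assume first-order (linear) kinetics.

323.8 mg

To keep the same average steady-state level, dosing rate must scale with clearance.
CL ratio = 25.7 / 100 = 0.2570
New dose (same interval) = 1260 × 0.2570 = 323.8 mg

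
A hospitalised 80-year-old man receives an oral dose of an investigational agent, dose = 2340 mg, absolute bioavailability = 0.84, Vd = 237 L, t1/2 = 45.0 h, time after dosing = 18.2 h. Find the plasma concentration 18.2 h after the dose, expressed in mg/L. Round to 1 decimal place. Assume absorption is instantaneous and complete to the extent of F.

6.3 mg/L

Amount reaching circulation = F × Dose = 0.84 × 2340 = 1966 mg
C₀ = F·Dose / Vd = 1966 / 237 = 8.295 mg/L
k = ln2 / t½ = 0.693147 / 45.0 = 0.01540 h⁻¹
C = C₀ · e^(−k·t) = 8.295 × e^(−0.01540 × 18.2)
  = 8.295 × 0.7556 = 6.268 mg/L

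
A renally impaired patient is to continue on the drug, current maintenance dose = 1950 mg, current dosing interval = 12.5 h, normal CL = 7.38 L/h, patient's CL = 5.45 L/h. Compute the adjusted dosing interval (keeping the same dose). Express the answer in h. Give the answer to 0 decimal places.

To keep the same average steady-state level, dosing rate must scale with clearance.
CL ratio = 5.45 / 7.38 = 0.7385
New interval (same dose) = 12.5 / 0.7385 = 16.93 h

17 h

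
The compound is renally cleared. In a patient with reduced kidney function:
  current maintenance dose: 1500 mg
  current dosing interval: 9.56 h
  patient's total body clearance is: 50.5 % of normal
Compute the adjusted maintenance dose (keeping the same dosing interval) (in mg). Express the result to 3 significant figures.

758 mg

To keep the same average steady-state level, dosing rate must scale with clearance.
CL ratio = 50.5 / 100 = 0.5050
New dose (same interval) = 1500 × 0.5050 = 757.5 mg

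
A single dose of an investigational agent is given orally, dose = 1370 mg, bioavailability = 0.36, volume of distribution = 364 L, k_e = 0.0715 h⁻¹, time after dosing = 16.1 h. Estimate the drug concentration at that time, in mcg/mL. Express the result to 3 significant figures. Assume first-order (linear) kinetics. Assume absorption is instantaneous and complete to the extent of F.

0.429 mcg/mL

Amount reaching circulation = F × Dose = 0.36 × 1370 = 493.2 mg
C₀ = F·Dose / Vd = 493.2 / 364 = 1.355 mg/L
C = C₀ · e^(−k·t) = 1.355 × e^(−0.07150 × 16.1)
  = 1.355 × 0.3163 = 0.4286 mg/L
(0.4286 mg/L = 0.4286 mcg/mL)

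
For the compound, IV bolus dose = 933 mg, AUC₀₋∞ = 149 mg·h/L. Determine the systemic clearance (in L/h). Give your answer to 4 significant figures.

6.262 L/h

CL = Dose / AUC = 933 / 149 = 6.262 L/h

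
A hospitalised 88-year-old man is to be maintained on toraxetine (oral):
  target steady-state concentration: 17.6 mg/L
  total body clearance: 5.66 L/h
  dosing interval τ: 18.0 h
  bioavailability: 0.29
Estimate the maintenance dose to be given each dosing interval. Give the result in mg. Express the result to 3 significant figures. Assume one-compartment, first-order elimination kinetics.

At steady state, F × (Dose/τ) = Css × CL.
Dose = Css × CL × τ / F = 17.6 × 5.660 × 18.0 / 0.29 = 6183 mg

6180 mg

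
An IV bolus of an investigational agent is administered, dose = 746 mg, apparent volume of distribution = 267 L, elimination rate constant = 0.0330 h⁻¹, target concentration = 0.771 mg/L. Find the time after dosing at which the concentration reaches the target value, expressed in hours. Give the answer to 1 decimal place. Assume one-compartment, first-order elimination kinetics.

39.0 h

C₀ = Dose / Vd = 746.0 / 267 = 2.794 mg/L
t = ln(C₀ / C) / k = ln(2.794 / 0.771) / 0.03300
  = ln(3.624) / 0.03300 = 1.288 / 0.03300 = 39.03 h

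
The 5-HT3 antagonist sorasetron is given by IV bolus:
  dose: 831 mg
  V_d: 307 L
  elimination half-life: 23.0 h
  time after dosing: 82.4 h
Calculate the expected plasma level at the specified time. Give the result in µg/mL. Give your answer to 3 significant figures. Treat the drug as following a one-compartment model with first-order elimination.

0.226 µg/mL

C₀ = Dose / Vd = 831.0 / 307 = 2.707 mg/L
k = ln2 / t½ = 0.693147 / 23.0 = 0.03014 h⁻¹
C = C₀ · e^(−k·t) = 2.707 × e^(−0.03014 × 82.4)
  = 2.707 × 0.08345 = 0.2259 mg/L
(0.2259 mg/L = 0.2259 µg/mL)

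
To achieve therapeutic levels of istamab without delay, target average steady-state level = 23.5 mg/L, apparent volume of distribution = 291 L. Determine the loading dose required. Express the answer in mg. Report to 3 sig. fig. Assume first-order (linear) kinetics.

LD = Css × Vd = 23.5 × 291 = 6839 mg

6840 mg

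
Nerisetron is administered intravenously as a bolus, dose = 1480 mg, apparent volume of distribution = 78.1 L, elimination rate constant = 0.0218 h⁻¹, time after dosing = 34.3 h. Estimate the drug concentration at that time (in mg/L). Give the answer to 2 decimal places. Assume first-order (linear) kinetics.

8.97 mg/L

C₀ = Dose / Vd = 1480 / 78.1 = 18.95 mg/L
C = C₀ · e^(−k·t) = 18.95 × e^(−0.02180 × 34.3)
  = 18.95 × 0.4734 = 8.971 mg/L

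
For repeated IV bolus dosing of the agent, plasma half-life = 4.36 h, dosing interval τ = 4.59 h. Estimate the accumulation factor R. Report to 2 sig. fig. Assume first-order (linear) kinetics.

k = ln2 / t½ = 0.693147 / 4.36 = 0.1590 h⁻¹
e^(−kτ) = e^(−0.1590 × 4.59) = 0.4820
Accumulation ratio R = 1 / (1 − e^(−kτ)) = 1 / (1 − 0.4820) = 1.931

1.9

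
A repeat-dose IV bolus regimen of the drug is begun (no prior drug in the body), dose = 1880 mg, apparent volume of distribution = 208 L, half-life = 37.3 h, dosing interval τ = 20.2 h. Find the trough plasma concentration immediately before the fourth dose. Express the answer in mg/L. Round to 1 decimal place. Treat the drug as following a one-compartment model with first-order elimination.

13.4 mg/L

C₀ per dose = Dose / Vd = 1880 / 208 = 9.038 mg/L
k = ln2 / t½ = 0.693147 / 37.3 = 0.01858 h⁻¹
Fraction remaining after one interval: r = e^(−kτ) = e^(−0.01858 × 20.2) = 0.6871
Before dose 4, 3 doses have been given (aged 1τ, 2τ, 3τ).
C_trough = C₀ × (r + r² + … + r^3) = C₀ × r(1−r^3)/(1−r)
        = 9.038 × 0.6871 × (1 − 0.3244) / (1 − 0.6871) = 13.41 mg/L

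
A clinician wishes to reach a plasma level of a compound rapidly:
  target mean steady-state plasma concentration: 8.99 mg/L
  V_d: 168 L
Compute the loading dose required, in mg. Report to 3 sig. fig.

LD = Css × Vd = 8.99 × 168 = 1510 mg

1510 mg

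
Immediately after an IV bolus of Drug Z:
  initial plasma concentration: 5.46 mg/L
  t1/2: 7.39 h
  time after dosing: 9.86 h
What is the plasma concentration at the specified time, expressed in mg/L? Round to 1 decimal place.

2.2 mg/L

k = ln2 / t½ = 0.693147 / 7.39 = 0.09380 h⁻¹
C = C₀ · e^(−k·t) = 5.460 × e^(−0.09380 × 9.86)
  = 5.460 × 0.3966 = 2.165 mg/L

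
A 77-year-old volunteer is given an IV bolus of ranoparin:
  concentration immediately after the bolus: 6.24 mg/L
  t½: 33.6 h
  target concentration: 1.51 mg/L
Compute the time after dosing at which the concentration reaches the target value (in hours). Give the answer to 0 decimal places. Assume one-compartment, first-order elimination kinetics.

k = ln2 / t½ = 0.693147 / 33.6 = 0.02063 h⁻¹
t = ln(C₀ / C) / k = ln(6.240 / 1.51) / 0.02063
  = ln(4.132) / 0.02063 = 1.419 / 0.02063 = 68.78 h

69 h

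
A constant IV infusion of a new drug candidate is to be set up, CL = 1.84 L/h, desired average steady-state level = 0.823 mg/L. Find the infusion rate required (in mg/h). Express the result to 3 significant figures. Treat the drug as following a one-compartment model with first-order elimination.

1.51 mg/h

At steady state, infusion rate R₀ = Css × CL = 0.823 × 1.840 = 1.514 mg/h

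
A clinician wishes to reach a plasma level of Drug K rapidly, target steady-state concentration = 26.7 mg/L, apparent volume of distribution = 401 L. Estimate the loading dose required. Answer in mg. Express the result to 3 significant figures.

10700 mg

LD = Css × Vd = 26.7 × 401 = 10710 mg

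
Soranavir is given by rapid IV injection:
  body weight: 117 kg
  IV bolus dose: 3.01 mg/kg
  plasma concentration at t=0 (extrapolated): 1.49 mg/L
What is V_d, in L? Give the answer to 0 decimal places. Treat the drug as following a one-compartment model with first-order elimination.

Dose = 3.01 × 117 = 352.2 mg
Vd = Dose / C₀ = 352.2 / 1.49 = 236.4 L

236 L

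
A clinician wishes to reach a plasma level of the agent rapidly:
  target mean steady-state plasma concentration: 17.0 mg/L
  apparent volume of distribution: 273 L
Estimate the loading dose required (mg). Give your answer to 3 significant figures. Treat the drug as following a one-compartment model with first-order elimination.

4640 mg

LD = Css × Vd = 17.0 × 273 = 4641 mg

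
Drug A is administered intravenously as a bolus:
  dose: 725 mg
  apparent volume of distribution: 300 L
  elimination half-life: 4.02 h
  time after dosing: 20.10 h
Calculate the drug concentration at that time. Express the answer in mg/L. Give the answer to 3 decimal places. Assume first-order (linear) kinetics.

C₀ = Dose / Vd = 725.0 / 300 = 2.417 mg/L
k = ln2 / t½ = 0.693147 / 4.02 = 0.1724 h⁻¹
t / t½ = 20.10 / 4.02 = 5 half-lives
C = C₀ × (1/2)^5 = 2.417 × 0.03125 = 0.07553 mg/L

0.076 mg/L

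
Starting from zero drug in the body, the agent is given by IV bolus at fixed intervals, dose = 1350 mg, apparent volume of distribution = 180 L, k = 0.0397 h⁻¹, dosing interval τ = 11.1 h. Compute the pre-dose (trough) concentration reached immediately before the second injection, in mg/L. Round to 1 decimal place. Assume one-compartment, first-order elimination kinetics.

4.8 mg/L

C₀ per dose = Dose / Vd = 1350 / 180 = 7.500 mg/L
Fraction remaining after one interval: r = e^(−kτ) = e^(−0.03970 × 11.1) = 0.6436
Before dose 2, 1 dose has been given (aged 1τ).
C_trough = C₀ × r = 7.500 × 0.6436 = 4.827 mg/L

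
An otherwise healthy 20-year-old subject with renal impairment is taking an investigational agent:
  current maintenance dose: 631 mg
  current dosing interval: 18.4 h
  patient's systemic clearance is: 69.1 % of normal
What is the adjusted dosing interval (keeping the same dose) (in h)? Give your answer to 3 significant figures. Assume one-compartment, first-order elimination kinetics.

26.6 h

To keep the same average steady-state level, dosing rate must scale with clearance.
CL ratio = 69.1 / 100 = 0.6910
New interval (same dose) = 18.4 / 0.6910 = 26.63 h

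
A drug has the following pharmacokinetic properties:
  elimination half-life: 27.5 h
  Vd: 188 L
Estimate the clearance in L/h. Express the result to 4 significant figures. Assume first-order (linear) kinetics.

4.739 L/h

k = ln2 / t½ = 0.693147 / 27.5 = 0.02521 h⁻¹
CL = k × Vd = 0.02521 × 188 = 4.739 L/h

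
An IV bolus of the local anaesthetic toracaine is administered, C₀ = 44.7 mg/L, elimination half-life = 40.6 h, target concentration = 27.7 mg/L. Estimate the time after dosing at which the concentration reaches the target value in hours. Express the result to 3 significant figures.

28.0 h

k = ln2 / t½ = 0.693147 / 40.6 = 0.01707 h⁻¹
t = ln(C₀ / C) / k = ln(44.70 / 27.7) / 0.01707
  = ln(1.614) / 0.01707 = 0.4787 / 0.01707 = 28.04 h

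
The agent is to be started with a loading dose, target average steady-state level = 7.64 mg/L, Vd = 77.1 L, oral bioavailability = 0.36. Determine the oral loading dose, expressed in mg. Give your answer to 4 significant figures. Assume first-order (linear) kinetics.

1636 mg

LD = Css × Vd / F = 7.64 × 77.1 / 0.36 = 1636 mg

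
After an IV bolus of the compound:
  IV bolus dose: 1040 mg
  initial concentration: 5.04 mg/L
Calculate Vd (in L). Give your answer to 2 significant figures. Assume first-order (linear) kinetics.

Vd = Dose / C₀ = 1040 / 5.04 = 206.3 L

210 L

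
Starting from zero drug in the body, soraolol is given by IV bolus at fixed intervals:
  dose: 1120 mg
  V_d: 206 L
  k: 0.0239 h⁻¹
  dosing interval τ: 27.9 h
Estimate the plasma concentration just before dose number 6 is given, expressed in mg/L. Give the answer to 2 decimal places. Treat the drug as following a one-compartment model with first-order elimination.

5.53 mg/L

C₀ per dose = Dose / Vd = 1120 / 206 = 5.437 mg/L
Fraction remaining after one interval: r = e^(−kτ) = e^(−0.02390 × 27.9) = 0.5133
Before dose 6, 5 doses have been given (aged 1τ, 2τ, 3τ, 4τ, 5τ).
C_trough = C₀ × (r + r² + … + r^5) = C₀ × r(1−r^5)/(1−r)
        = 5.437 × 0.5133 × (1 − 0.03563) / (1 − 0.5133) = 5.530 mg/L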